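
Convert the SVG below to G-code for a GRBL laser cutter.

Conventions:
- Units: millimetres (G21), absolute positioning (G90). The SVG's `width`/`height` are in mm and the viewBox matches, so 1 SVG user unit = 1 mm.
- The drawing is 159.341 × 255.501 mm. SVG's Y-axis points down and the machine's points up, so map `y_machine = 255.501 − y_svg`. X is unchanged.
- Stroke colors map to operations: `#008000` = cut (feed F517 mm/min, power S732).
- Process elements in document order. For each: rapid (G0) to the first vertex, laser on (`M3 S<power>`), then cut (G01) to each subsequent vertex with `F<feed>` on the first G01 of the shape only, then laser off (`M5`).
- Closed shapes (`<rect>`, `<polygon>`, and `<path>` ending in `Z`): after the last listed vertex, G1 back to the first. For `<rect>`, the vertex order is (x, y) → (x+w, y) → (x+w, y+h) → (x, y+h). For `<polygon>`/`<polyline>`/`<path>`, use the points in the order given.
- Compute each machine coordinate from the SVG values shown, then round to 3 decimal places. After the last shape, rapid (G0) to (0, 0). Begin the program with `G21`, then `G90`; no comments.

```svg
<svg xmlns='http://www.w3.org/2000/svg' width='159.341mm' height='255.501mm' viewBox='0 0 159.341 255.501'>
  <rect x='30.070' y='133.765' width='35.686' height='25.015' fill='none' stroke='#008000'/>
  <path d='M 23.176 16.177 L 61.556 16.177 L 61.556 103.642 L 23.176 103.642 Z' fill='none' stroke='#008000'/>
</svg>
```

G21
G90
G0 X30.070 Y121.736
M3 S732
G01 X65.756 Y121.736 F517
G01 X65.756 Y96.721
G01 X30.070 Y96.721
G01 X30.070 Y121.736
M5
G0 X23.176 Y239.324
M3 S732
G01 X61.556 Y239.324 F517
G01 X61.556 Y151.859
G01 X23.176 Y151.859
G01 X23.176 Y239.324
M5
G0 X0.000 Y0.000

1 u = 1 mm; y_m = 255.501 − y.

[1] `<rect>` rectangle, #008000→cut S732 F517: (30.070,121.736) → (65.756,121.736) → (65.756,96.721) → (30.070,96.721) → (30.070,121.736) (closed)

[2] `<path>` rectangle, #008000→cut S732 F517: (23.176,239.324) → (61.556,239.324) → (61.556,151.859) → (23.176,151.859) → (23.176,239.324) (closed)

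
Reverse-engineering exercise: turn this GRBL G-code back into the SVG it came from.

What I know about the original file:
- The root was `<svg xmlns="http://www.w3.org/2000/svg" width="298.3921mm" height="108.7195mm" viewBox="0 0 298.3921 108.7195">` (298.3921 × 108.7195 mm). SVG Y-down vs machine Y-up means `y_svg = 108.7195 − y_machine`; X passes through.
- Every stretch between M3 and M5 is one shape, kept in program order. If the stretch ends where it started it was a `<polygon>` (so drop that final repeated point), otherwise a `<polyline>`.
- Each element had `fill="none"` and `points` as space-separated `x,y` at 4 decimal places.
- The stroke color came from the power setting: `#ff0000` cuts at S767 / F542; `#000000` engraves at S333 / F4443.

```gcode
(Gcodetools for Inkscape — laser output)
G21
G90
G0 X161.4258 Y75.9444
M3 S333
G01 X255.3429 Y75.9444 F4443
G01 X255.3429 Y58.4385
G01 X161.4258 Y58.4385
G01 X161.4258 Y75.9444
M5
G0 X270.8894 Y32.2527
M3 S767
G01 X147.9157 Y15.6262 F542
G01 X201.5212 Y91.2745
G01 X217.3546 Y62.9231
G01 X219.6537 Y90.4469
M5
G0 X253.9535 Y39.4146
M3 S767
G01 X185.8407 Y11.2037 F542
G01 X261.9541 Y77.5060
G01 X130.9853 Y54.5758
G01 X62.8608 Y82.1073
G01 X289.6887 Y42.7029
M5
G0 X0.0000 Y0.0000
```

<svg xmlns="http://www.w3.org/2000/svg" width="298.3921mm" height="108.7195mm" viewBox="0 0 298.3921 108.7195">
  <polygon points="161.4258,32.7751 255.3429,32.7751 255.3429,50.2810 161.4258,50.2810" fill="none" stroke="#000000"/>
  <polyline points="270.8894,76.4668 147.9157,93.0933 201.5212,17.4450 217.3546,45.7964 219.6537,18.2726" fill="none" stroke="#ff0000"/>
  <polyline points="253.9535,69.3049 185.8407,97.5158 261.9541,31.2135 130.9853,54.1437 62.8608,26.6122 289.6887,66.0166" fill="none" stroke="#ff0000"/>
</svg>

Each laser-on run becomes one SVG element. Flip Y back into SVG space with y_svg = 108.7195 − y_machine.

Run 1: power S333 maps to stroke `#000000` (engrave). The run returns to its start, so emit a `<polygon>` with points (Y-flipped): 161.4258,32.7751 255.3429,32.7751 255.3429,50.2810 161.4258,50.2810.

Run 2: the run's S767 means `#ff0000` (cut). The run is open, so emit a `<polyline>` with points (Y-flipped): 270.8894,76.4668 147.9157,93.0933 201.5212,17.4450 217.3546,45.7964 219.6537,18.2726.

Run 3: the run's S767 means `#ff0000` (cut). The run is open, so emit a `<polyline>` with points (Y-flipped): 253.9535,69.3049 185.8407,97.5158 261.9541,31.2135 130.9853,54.1437 62.8608,26.6122 289.6887,66.0166.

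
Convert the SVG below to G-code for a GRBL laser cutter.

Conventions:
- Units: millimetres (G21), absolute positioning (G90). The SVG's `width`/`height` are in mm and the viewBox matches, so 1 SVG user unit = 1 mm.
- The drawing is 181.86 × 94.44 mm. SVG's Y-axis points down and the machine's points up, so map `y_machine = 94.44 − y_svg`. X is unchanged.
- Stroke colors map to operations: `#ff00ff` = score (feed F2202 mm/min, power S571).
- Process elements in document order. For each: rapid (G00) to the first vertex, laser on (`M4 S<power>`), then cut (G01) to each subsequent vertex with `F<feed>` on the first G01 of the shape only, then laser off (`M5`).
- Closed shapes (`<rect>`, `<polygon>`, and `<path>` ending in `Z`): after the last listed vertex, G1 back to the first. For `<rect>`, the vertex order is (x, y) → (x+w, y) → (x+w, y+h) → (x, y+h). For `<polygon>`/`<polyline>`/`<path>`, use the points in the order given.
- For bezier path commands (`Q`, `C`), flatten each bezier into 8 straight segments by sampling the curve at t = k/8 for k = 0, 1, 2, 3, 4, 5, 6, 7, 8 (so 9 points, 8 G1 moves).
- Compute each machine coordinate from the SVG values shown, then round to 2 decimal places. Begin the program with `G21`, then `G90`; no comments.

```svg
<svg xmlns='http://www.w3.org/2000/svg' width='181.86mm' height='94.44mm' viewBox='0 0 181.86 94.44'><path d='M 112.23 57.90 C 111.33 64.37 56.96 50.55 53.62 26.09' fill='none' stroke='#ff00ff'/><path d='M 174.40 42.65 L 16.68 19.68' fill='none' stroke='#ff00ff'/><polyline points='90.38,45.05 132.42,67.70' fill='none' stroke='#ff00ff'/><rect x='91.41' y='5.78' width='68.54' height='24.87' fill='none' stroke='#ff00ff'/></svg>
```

G21
G90
G00 X112.23 Y36.54
M4 S571
G01 X109.59 Y35.05 F2202
G01 X103.16 Y35.34
G01 X94.17 Y37.31
G01 X83.84 Y40.85
G01 X73.40 Y45.83
G01 X64.06 Y52.15
G01 X57.06 Y59.70
G01 X53.62 Y68.35
M5
G00 X174.40 Y51.79
M4 S571
G01 X16.68 Y74.76 F2202
M5
G00 X90.38 Y49.39
M4 S571
G01 X132.42 Y26.74 F2202
M5
G00 X91.41 Y88.66
M4 S571
G01 X159.95 Y88.66 F2202
G01 X159.95 Y63.79
G01 X91.41 Y63.79
G01 X91.41 Y88.66
M5

Since the viewBox matches the mm dimensions, user units are millimetres directly. The only transform is the Y-flip y_m = 94.44 − y_svg.

Shape 1 is a cubic bezier drawn with `<path>`. Its stroke #ff00ff means score at S571, F2202. After flipping Y the toolpath is (112.23,36.54) → (109.59,35.05) → (103.16,35.34) → (94.17,37.31) → (83.84,40.85) → (73.40,45.83) → (64.06,52.15) → (57.06,59.70) → (53.62,68.35).

Shape 2 is a line segment drawn with `<path>`. Its stroke #ff00ff means score at S571, F2202. After flipping Y the toolpath is (174.40,51.79) → (16.68,74.76).

Shape 3 is a line segment drawn with `<polyline>`. Its stroke #ff00ff means score at S571, F2202. After flipping Y the toolpath is (90.38,49.39) → (132.42,26.74).

Shape 4 is a rectangle drawn with `<rect>`. Its stroke #ff00ff means score at S571, F2202. After flipping Y the toolpath is (91.41,88.66) → (159.95,88.66) → (159.95,63.79) → (91.41,63.79) → (91.41,88.66), returning to the start.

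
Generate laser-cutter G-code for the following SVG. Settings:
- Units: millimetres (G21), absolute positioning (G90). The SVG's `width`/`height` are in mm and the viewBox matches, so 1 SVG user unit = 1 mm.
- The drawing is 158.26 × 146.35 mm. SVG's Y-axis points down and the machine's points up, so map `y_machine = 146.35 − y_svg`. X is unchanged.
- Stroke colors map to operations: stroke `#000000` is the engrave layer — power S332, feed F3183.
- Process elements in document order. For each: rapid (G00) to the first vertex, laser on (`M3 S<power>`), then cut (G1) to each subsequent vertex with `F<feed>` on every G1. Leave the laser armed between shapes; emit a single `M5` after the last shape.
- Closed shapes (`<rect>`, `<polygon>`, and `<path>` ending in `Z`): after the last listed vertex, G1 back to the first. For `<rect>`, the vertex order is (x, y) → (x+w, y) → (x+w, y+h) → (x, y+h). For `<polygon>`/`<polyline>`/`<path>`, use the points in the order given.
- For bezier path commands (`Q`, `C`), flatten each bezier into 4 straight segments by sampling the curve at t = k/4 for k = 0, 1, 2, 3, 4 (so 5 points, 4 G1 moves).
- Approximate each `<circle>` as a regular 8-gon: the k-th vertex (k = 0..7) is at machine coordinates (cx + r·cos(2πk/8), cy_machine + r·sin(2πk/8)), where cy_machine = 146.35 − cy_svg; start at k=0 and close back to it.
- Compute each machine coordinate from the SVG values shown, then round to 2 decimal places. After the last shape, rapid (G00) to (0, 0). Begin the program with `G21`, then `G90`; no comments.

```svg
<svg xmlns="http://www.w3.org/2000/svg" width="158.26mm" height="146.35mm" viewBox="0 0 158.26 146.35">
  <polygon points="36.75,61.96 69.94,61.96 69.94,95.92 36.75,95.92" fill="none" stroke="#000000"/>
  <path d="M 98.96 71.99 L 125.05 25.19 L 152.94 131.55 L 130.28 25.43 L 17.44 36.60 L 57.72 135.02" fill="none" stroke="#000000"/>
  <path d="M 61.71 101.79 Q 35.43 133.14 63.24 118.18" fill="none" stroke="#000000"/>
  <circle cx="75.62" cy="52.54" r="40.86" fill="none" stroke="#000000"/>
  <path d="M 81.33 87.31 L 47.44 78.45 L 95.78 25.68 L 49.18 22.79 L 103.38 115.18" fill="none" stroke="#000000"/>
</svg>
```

viewBox `0 0 158.26 146.35` with mm width/height → 1 unit = 1 mm. Flip: y_m = 146.35 − y_svg.

**Shape 1** — `<polygon>` rectangle, stroke `#000000` → engrave (S332, F3183). Machine vertices: (36.75,84.39) → (69.94,84.39) → (69.94,50.43) → (36.75,50.43) → (36.75,84.39). Closed: final G1 returns to the first vertex.

**Shape 2** — `<path>` open polyline, stroke `#000000` → engrave (S332, F3183). Machine vertices: (98.96,74.36) → (125.05,121.16) → (152.94,14.80) → (130.28,120.92) → (17.44,109.75) → (57.72,11.33). Open path.

**Shape 3** — `<path>` quadratic bezier, stroke `#000000` → engrave (S332, F3183). Control points (SVG): P0=(61.71,101.79), P1=(35.43,133.14), P2=(63.24,118.18); sampled at t=k/4. Machine vertices: (61.71,44.56) → (51.95,31.78) → (48.95,24.79) → (52.72,23.58) → (63.24,28.17). Open path.

**Shape 4** — `<circle>` circle, stroke `#000000` → engrave (S332, F3183). Machine vertices: (116.48,93.81) → (104.51,122.70) → (75.62,134.67) → (46.73,122.70) → (34.76,93.81) → (46.73,64.92) → (75.62,52.95) → (104.51,64.92) → (116.48,93.81). Closed: final G1 returns to the first vertex.

**Shape 5** — `<path>` open polyline, stroke `#000000` → engrave (S332, F3183). Machine vertices: (81.33,59.04) → (47.44,67.90) → (95.78,120.67) → (49.18,123.56) → (103.38,31.17). Open path.

G21
G90
G00 X36.75 Y84.39
M3 S332
G1 X69.94 Y84.39 F3183
G1 X69.94 Y50.43 F3183
G1 X36.75 Y50.43 F3183
G1 X36.75 Y84.39 F3183
G00 X98.96 Y74.36
M3 S332
G1 X125.05 Y121.16 F3183
G1 X152.94 Y14.80 F3183
G1 X130.28 Y120.92 F3183
G1 X17.44 Y109.75 F3183
G1 X57.72 Y11.33 F3183
G00 X61.71 Y44.56
M3 S332
G1 X51.95 Y31.78 F3183
G1 X48.95 Y24.79 F3183
G1 X52.72 Y23.58 F3183
G1 X63.24 Y28.17 F3183
G00 X116.48 Y93.81
M3 S332
G1 X104.51 Y122.70 F3183
G1 X75.62 Y134.67 F3183
G1 X46.73 Y122.70 F3183
G1 X34.76 Y93.81 F3183
G1 X46.73 Y64.92 F3183
G1 X75.62 Y52.95 F3183
G1 X104.51 Y64.92 F3183
G1 X116.48 Y93.81 F3183
G00 X81.33 Y59.04
M3 S332
G1 X47.44 Y67.90 F3183
G1 X95.78 Y120.67 F3183
G1 X49.18 Y123.56 F3183
G1 X103.38 Y31.17 F3183
M5
G00 X0.00 Y0.00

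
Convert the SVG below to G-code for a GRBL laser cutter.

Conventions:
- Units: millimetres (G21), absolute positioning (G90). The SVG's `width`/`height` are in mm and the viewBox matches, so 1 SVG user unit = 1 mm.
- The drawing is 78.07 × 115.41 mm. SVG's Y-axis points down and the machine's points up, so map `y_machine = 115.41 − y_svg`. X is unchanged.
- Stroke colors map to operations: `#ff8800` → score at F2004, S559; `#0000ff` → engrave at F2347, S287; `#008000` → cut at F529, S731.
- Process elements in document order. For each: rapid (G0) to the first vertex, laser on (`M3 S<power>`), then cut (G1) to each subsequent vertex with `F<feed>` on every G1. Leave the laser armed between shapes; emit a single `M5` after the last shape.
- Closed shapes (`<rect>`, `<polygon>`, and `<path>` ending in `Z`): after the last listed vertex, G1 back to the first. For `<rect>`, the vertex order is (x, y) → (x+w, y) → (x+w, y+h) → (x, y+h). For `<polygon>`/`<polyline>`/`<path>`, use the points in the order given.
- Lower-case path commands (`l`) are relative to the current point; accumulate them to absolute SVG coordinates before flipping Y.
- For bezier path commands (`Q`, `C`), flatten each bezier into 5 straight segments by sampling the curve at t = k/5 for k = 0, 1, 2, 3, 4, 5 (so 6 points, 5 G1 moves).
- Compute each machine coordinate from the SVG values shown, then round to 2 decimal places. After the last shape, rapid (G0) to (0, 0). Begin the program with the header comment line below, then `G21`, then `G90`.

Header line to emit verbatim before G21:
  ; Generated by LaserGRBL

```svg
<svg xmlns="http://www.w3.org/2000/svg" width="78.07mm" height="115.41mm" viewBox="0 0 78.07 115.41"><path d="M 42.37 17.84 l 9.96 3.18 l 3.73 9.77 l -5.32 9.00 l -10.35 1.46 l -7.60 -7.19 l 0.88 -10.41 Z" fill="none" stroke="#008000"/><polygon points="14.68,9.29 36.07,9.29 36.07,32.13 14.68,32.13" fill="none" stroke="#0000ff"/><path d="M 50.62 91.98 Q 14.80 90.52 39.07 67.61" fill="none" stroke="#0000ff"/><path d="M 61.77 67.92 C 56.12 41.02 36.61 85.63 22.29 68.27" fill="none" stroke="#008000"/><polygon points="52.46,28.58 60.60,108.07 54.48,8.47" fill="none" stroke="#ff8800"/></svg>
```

; Generated by LaserGRBL
G21
G90
G0 X42.37 Y97.57
M3 S731
G1 X52.33 Y94.39 F529
G1 X56.06 Y84.62 F529
G1 X50.74 Y75.62 F529
G1 X40.39 Y74.16 F529
G1 X32.79 Y81.35 F529
G1 X33.67 Y91.76 F529
G1 X42.37 Y97.57 F529
G0 X14.68 Y106.12
M3 S287
G1 X36.07 Y106.12 F2347
G1 X36.07 Y83.28 F2347
G1 X14.68 Y83.28 F2347
G1 X14.68 Y106.12 F2347
G0 X50.62 Y23.43
M3 S287
G1 X38.70 Y24.87 F2347
G1 X31.58 Y28.03 F2347
G1 X29.27 Y32.90 F2347
G1 X31.77 Y39.49 F2347
G1 X39.07 Y47.80 F2347
G0 X61.77 Y47.49
M3 S731
G1 X56.87 Y56.12 F529
G1 X49.56 Y53.99 F529
G1 X40.75 Y47.51 F529
G1 X31.35 Y43.09 F529
G1 X22.29 Y47.14 F529
G0 X52.46 Y86.83
M3 S559
G1 X60.60 Y7.34 F2004
G1 X54.48 Y106.94 F2004
G1 X52.46 Y86.83 F2004
M5
G0 X0.00 Y0.00

Since the viewBox matches the mm dimensions, user units are millimetres directly. The only transform is the Y-flip y_m = 115.41 − y_svg.

Shape 1 is a regular polygon drawn with `<path>`. Its stroke #008000 means cut at S731, F529. After flipping Y the toolpath is (42.37,97.57) → (52.33,94.39) → (56.06,84.62) → (50.74,75.62) → (40.39,74.16) → (32.79,81.35) → (33.67,91.76) → (42.37,97.57), returning to the start.

Shape 2 is a rectangle drawn with `<polygon>`. Its stroke #0000ff means engrave at S287, F2347. After flipping Y the toolpath is (14.68,106.12) → (36.07,106.12) → (36.07,83.28) → (14.68,83.28) → (14.68,106.12), returning to the start.

Shape 3 is a quadratic bezier drawn with `<path>`. Its stroke #0000ff means engrave at S287, F2347. After flipping Y the toolpath is (50.62,23.43) → (38.70,24.87) → (31.58,28.03) → (29.27,32.90) → (31.77,39.49) → (39.07,47.80).

Shape 4 is a cubic bezier drawn with `<path>`. Its stroke #008000 means cut at S731, F529. After flipping Y the toolpath is (61.77,47.49) → (56.87,56.12) → (49.56,53.99) → (40.75,47.51) → (31.35,43.09) → (22.29,47.14).

Shape 5 is a closed polygon drawn with `<polygon>`. Its stroke #ff8800 means score at S559, F2004. After flipping Y the toolpath is (52.46,86.83) → (60.60,7.34) → (54.48,106.94) → (52.46,86.83), returning to the start.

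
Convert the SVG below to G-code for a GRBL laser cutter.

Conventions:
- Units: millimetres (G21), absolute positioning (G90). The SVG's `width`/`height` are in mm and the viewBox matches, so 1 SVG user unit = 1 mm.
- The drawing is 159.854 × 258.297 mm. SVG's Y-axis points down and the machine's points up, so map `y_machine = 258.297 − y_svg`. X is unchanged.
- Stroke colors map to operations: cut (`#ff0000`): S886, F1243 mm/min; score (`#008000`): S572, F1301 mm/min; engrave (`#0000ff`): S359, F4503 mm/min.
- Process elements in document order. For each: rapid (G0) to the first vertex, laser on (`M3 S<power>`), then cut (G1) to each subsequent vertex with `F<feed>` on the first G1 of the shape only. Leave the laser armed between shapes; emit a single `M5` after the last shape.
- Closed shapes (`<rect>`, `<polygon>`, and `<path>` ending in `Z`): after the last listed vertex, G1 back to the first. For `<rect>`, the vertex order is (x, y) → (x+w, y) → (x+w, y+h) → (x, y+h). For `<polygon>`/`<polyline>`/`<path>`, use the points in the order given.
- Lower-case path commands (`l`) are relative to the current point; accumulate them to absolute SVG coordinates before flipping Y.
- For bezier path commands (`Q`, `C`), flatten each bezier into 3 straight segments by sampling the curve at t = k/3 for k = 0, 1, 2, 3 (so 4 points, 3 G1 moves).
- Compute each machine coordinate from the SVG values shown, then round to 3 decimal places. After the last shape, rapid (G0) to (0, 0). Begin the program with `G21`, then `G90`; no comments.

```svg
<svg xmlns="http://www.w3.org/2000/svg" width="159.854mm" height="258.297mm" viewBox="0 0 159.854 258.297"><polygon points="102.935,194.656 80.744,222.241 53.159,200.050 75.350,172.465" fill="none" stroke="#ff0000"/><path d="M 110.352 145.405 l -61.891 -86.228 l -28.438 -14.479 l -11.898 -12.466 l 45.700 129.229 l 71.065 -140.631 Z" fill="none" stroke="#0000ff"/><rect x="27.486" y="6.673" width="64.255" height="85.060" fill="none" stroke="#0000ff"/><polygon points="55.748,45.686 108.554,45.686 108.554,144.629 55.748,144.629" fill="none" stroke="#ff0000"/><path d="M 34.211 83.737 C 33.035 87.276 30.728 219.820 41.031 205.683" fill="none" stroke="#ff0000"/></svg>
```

1 u = 1 mm; y_m = 258.297 − y.

[1] `<polygon>` regular polygon, #ff0000→cut S886 F1243: (102.935,63.641) → (80.744,36.056) → (53.159,58.247) → (75.350,85.832) → (102.935,63.641) (closed)

[2] `<path>` closed polygon, #0000ff→engrave S359 F4503: (110.352,112.892) → (48.461,199.120) → (20.023,213.599) → (8.125,226.065) → (53.825,96.836) → (124.890,237.467) → (110.352,112.892) (closed)

[3] `<rect>` rectangle, #0000ff→engrave S359 F4503: (27.486,251.624) → (91.741,251.624) → (91.741,166.564) → (27.486,166.564) → (27.486,251.624) (closed)

[4] `<polygon>` rectangle, #ff0000→cut S886 F1243: (55.748,212.611) → (108.554,212.611) → (108.554,113.668) → (55.748,113.668) → (55.748,212.611) (closed)

[5] `<path>` cubic bezier, #ff0000→cut S886 F1243: (34.211,174.560) → (33.167,138.230) → (34.422,77.160) → (41.031,52.614)

G21
G90
G0 X102.935 Y63.641
M3 S886
G1 X80.744 Y36.056 F1243
G1 X53.159 Y58.247
G1 X75.350 Y85.832
G1 X102.935 Y63.641
G0 X110.352 Y112.892
M3 S359
G1 X48.461 Y199.120 F4503
G1 X20.023 Y213.599
G1 X8.125 Y226.065
G1 X53.825 Y96.836
G1 X124.890 Y237.467
G1 X110.352 Y112.892
G0 X27.486 Y251.624
M3 S359
G1 X91.741 Y251.624 F4503
G1 X91.741 Y166.564
G1 X27.486 Y166.564
G1 X27.486 Y251.624
G0 X55.748 Y212.611
M3 S886
G1 X108.554 Y212.611 F1243
G1 X108.554 Y113.668
G1 X55.748 Y113.668
G1 X55.748 Y212.611
G0 X34.211 Y174.560
M3 S886
G1 X33.167 Y138.230 F1243
G1 X34.422 Y77.160
G1 X41.031 Y52.614
M5
G0 X0.000 Y0.000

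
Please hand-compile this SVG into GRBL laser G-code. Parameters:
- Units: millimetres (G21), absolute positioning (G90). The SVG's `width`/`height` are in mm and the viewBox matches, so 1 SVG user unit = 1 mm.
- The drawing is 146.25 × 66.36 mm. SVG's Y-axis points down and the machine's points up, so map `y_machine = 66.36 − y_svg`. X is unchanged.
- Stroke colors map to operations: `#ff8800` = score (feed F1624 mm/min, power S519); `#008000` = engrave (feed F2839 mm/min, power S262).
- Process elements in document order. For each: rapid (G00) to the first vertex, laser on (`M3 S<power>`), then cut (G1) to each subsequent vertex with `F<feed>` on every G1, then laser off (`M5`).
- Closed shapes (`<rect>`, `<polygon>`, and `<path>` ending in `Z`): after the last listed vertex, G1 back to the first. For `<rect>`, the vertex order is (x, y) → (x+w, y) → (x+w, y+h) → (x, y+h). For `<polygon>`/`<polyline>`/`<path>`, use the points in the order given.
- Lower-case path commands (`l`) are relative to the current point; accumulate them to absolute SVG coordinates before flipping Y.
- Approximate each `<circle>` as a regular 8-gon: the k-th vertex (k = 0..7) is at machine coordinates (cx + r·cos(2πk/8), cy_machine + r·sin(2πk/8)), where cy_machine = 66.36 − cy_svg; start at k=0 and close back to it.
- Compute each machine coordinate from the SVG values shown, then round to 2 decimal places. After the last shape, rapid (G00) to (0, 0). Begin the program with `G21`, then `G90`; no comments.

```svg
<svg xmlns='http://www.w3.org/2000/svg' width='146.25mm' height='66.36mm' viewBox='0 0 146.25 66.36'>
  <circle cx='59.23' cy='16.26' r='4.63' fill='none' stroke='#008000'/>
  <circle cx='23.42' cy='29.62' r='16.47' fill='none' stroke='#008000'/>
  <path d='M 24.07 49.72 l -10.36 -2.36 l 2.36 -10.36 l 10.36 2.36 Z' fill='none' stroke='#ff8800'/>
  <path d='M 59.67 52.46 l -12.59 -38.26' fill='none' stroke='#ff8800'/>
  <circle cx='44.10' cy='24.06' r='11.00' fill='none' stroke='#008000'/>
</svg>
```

viewBox `0 0 146.25 66.36` with mm width/height → 1 unit = 1 mm. Flip: y_m = 66.36 − y_svg.

**Shape 1** — `<circle>` circle, stroke `#008000` → engrave (S262, F2839). Machine vertices: (63.86,50.10) → (62.50,53.37) → (59.23,54.73) → (55.96,53.37) → (54.60,50.10) → (55.96,46.83) → (59.23,45.47) → (62.50,46.83) → (63.86,50.10). Closed: final G1 returns to the first vertex.

**Shape 2** — `<circle>` circle, stroke `#008000` → engrave (S262, F2839). Machine vertices: (39.89,36.74) → (35.07,48.39) → (23.42,53.21) → (11.77,48.39) → (6.95,36.74) → (11.77,25.09) → (23.42,20.27) → (35.07,25.09) → (39.89,36.74). Closed: final G1 returns to the first vertex.

**Shape 3** — `<path>` regular polygon, stroke `#ff8800` → score (S519, F1624). Machine vertices: (24.07,16.64) → (13.71,19.00) → (16.07,29.36) → (26.43,27.00) → (24.07,16.64). Closed: final G1 returns to the first vertex.

**Shape 4** — `<path>` line segment, stroke `#ff8800` → score (S519, F1624). Machine vertices: (59.67,13.90) → (47.08,52.16). Open path.

**Shape 5** — `<circle>` circle, stroke `#008000` → engrave (S262, F2839). Machine vertices: (55.10,42.30) → (51.88,50.08) → (44.10,53.30) → (36.32,50.08) → (33.10,42.30) → (36.32,34.52) → (44.10,31.30) → (51.88,34.52) → (55.10,42.30). Closed: final G1 returns to the first vertex.

G21
G90
G00 X63.86 Y50.10
M3 S262
G1 X62.50 Y53.37 F2839
G1 X59.23 Y54.73 F2839
G1 X55.96 Y53.37 F2839
G1 X54.60 Y50.10 F2839
G1 X55.96 Y46.83 F2839
G1 X59.23 Y45.47 F2839
G1 X62.50 Y46.83 F2839
G1 X63.86 Y50.10 F2839
M5
G00 X39.89 Y36.74
M3 S262
G1 X35.07 Y48.39 F2839
G1 X23.42 Y53.21 F2839
G1 X11.77 Y48.39 F2839
G1 X6.95 Y36.74 F2839
G1 X11.77 Y25.09 F2839
G1 X23.42 Y20.27 F2839
G1 X35.07 Y25.09 F2839
G1 X39.89 Y36.74 F2839
M5
G00 X24.07 Y16.64
M3 S519
G1 X13.71 Y19.00 F1624
G1 X16.07 Y29.36 F1624
G1 X26.43 Y27.00 F1624
G1 X24.07 Y16.64 F1624
M5
G00 X59.67 Y13.90
M3 S519
G1 X47.08 Y52.16 F1624
M5
G00 X55.10 Y42.30
M3 S262
G1 X51.88 Y50.08 F2839
G1 X44.10 Y53.30 F2839
G1 X36.32 Y50.08 F2839
G1 X33.10 Y42.30 F2839
G1 X36.32 Y34.52 F2839
G1 X44.10 Y31.30 F2839
G1 X51.88 Y34.52 F2839
G1 X55.10 Y42.30 F2839
M5
G00 X0.00 Y0.00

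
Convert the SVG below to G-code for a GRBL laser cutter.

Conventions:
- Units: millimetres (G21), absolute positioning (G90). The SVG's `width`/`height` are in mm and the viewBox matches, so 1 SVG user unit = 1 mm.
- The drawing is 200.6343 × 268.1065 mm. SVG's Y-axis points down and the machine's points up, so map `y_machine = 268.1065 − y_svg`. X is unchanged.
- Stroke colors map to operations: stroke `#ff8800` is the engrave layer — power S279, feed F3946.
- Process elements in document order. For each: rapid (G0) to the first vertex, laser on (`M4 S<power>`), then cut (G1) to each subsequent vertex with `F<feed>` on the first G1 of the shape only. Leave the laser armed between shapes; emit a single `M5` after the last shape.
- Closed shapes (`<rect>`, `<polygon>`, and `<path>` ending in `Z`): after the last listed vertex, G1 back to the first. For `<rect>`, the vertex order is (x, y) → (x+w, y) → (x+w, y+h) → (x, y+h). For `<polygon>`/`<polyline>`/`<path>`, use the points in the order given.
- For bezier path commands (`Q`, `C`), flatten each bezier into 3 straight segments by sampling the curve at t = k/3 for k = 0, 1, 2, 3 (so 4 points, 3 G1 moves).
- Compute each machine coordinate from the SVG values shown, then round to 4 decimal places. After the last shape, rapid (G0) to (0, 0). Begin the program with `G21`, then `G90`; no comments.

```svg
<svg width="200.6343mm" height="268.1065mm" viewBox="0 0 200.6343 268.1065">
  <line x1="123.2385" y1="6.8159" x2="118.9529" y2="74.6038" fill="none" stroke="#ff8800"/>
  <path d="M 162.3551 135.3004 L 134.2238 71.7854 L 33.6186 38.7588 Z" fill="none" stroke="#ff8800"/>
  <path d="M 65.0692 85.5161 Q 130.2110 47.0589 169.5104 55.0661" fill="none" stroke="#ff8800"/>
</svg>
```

G21
G90
G0 X123.2385 Y261.2906
M4 S279
G1 X118.9529 Y193.5027 F3946
G0 X162.3551 Y132.8061
M4 S279
G1 X134.2238 Y196.3211 F3946
G1 X33.6186 Y229.3477
G1 X162.3551 Y132.8061
G0 X65.0692 Y182.5904
M4 S279
G1 X105.6257 Y203.0658 F3946
G1 X140.4394 Y213.2158
G1 X169.5104 Y213.0404
M5
G0 X0.0000 Y0.0000

viewBox `0 0 200.6343 268.1065` with mm width/height → 1 unit = 1 mm. Flip: y_m = 268.1065 − y_svg.

**Shape 1** — `<line>` line segment, stroke `#ff8800` → engrave (S279, F3946). Machine vertices: (123.2385,261.2906) → (118.9529,193.5027). Open path.

**Shape 2** — `<path>` closed polygon, stroke `#ff8800` → engrave (S279, F3946). Machine vertices: (162.3551,132.8061) → (134.2238,196.3211) → (33.6186,229.3477) → (162.3551,132.8061). Closed: final G1 returns to the first vertex.

**Shape 3** — `<path>` quadratic bezier, stroke `#ff8800` → engrave (S279, F3946). Control points (SVG): P0=(65.0692,85.5161), P1=(130.2110,47.0589), P2=(169.5104,55.0661); sampled at t=k/3. Machine vertices: (65.0692,182.5904) → (105.6257,203.0658) → (140.4394,213.2158) → (169.5104,213.0404). Open path.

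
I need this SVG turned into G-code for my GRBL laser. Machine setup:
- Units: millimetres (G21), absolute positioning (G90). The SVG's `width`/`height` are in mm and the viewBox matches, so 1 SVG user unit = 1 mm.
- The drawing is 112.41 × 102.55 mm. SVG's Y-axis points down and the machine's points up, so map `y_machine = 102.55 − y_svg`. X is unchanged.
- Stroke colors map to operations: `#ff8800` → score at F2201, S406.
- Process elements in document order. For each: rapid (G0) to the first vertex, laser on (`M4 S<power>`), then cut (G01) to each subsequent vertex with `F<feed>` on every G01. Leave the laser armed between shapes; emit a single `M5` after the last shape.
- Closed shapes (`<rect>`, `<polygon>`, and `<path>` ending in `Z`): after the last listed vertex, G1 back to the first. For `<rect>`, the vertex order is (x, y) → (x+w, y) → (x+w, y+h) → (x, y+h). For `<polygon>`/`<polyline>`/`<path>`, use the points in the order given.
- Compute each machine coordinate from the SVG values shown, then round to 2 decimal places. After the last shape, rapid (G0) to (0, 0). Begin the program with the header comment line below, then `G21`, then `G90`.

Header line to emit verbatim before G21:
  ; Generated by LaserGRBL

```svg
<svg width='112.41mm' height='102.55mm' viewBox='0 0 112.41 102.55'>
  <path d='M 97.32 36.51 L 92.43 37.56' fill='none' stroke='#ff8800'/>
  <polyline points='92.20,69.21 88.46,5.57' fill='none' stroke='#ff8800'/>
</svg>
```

Since the viewBox matches the mm dimensions, user units are millimetres directly. The only transform is the Y-flip y_m = 102.55 − y_svg.

Shape 1 is a line segment drawn with `<path>`. Its stroke #ff8800 means score at S406, F2201. After flipping Y the toolpath is (97.32,66.04) → (92.43,64.99).

Shape 2 is a line segment drawn with `<polyline>`. Its stroke #ff8800 means score at S406, F2201. After flipping Y the toolpath is (92.20,33.34) → (88.46,96.98).

; Generated by LaserGRBL
G21
G90
G0 X97.32 Y66.04
M4 S406
G01 X92.43 Y64.99 F2201
G0 X92.20 Y33.34
M4 S406
G01 X88.46 Y96.98 F2201
M5
G0 X0.00 Y0.00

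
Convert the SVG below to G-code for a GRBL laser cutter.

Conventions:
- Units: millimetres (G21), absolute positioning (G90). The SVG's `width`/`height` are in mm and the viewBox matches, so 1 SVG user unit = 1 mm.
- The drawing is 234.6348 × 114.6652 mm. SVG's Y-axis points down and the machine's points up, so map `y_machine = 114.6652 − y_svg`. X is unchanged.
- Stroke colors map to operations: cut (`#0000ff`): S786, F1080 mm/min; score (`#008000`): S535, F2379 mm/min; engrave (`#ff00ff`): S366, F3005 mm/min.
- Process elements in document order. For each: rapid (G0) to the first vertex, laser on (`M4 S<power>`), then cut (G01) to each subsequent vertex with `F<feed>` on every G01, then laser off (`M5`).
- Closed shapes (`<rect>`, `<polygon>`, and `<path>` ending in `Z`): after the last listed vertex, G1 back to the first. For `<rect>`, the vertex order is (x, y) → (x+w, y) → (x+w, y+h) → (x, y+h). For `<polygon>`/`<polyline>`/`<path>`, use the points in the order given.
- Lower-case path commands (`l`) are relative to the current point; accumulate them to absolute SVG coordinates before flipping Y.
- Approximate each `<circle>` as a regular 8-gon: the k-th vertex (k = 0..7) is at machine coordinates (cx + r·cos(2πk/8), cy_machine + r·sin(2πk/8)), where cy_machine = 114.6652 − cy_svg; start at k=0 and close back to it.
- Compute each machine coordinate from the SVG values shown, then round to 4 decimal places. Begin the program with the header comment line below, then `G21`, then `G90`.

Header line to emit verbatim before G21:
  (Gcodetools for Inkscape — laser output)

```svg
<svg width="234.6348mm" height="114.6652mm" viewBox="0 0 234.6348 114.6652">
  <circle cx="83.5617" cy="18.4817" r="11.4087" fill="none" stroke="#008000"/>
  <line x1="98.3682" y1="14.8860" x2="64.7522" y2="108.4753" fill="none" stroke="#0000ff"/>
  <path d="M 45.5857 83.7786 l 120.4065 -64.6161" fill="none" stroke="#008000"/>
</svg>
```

(Gcodetools for Inkscape — laser output)
G21
G90
G0 X94.9704 Y96.1835
M4 S535
G01 X91.6289 Y104.2507 F2379
G01 X83.5617 Y107.5922 F2379
G01 X75.4945 Y104.2507 F2379
G01 X72.1530 Y96.1835 F2379
G01 X75.4945 Y88.1163 F2379
G01 X83.5617 Y84.7748 F2379
G01 X91.6289 Y88.1163 F2379
G01 X94.9704 Y96.1835 F2379
M5
G0 X98.3682 Y99.7792
M4 S786
G01 X64.7522 Y6.1899 F1080
M5
G0 X45.5857 Y30.8866
M4 S535
G01 X165.9922 Y95.5027 F2379
M5

1 u = 1 mm; y_m = 114.6652 − y.

[1] `<circle>` circle, #008000→score S535 F2379: (94.9704,96.1835) → (91.6289,104.2507) → (83.5617,107.5922) → (75.4945,104.2507) → (72.1530,96.1835) → (75.4945,88.1163) → (83.5617,84.7748) → (91.6289,88.1163) → (94.9704,96.1835) (closed)

[2] `<line>` line segment, #0000ff→cut S786 F1080: (98.3682,99.7792) → (64.7522,6.1899)

[3] `<path>` line segment, #008000→score S535 F2379: (45.5857,30.8866) → (165.9922,95.5027)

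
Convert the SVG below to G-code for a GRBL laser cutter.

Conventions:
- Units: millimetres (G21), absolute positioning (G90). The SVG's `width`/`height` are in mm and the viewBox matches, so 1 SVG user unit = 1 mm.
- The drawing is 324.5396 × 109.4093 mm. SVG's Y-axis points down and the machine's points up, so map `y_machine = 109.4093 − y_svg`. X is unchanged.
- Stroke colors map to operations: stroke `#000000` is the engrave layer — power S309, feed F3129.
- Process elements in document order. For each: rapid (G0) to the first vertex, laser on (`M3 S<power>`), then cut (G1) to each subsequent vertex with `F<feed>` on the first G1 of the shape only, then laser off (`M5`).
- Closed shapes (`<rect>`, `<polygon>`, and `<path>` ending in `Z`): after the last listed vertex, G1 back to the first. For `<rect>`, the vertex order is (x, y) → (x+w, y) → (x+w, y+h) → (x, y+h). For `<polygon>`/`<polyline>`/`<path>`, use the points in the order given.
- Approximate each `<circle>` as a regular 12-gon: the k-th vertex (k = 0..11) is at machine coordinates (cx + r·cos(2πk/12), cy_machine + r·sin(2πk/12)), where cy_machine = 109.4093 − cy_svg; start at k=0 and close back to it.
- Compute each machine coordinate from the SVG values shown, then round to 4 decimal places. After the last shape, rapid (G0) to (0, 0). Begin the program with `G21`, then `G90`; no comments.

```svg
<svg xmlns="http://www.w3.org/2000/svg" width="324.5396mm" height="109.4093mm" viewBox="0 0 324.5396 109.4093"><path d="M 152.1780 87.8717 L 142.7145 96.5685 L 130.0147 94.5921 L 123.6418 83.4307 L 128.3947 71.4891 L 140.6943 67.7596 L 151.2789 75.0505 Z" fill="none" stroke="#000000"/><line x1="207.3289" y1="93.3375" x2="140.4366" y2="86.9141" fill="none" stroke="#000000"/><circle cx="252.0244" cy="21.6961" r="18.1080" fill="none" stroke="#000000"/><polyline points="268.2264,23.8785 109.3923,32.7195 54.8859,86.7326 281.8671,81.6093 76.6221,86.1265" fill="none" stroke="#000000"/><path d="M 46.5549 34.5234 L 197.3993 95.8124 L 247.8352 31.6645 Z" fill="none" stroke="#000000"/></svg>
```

G21
G90
G0 X152.1780 Y21.5376
M3 S309
G1 X142.7145 Y12.8408 F3129
G1 X130.0147 Y14.8172
G1 X123.6418 Y25.9786
G1 X128.3947 Y37.9202
G1 X140.6943 Y41.6497
G1 X151.2789 Y34.3588
G1 X152.1780 Y21.5376
M5
G0 X207.3289 Y16.0718
M3 S309
G1 X140.4366 Y22.4952 F3129
M5
G0 X270.1324 Y87.7132
M3 S309
G1 X267.7064 Y96.7672 F3129
G1 X261.0784 Y103.3952
G1 X252.0244 Y105.8212
G1 X242.9704 Y103.3952
G1 X236.3424 Y96.7672
G1 X233.9164 Y87.7132
G1 X236.3424 Y78.6592
G1 X242.9704 Y72.0312
G1 X252.0244 Y69.6052
G1 X261.0784 Y72.0312
G1 X267.7064 Y78.6592
G1 X270.1324 Y87.7132
M5
G0 X268.2264 Y85.5308
M3 S309
G1 X109.3923 Y76.6898 F3129
G1 X54.8859 Y22.6767
G1 X281.8671 Y27.8000
G1 X76.6221 Y23.2828
M5
G0 X46.5549 Y74.8859
M3 S309
G1 X197.3993 Y13.5969 F3129
G1 X247.8352 Y77.7448
G1 X46.5549 Y74.8859
M5
G0 X0.0000 Y0.0000

1 u = 1 mm; y_m = 109.4093 − y.

[1] `<path>` regular polygon, #000000→engrave S309 F3129: (152.1780,21.5376) → (142.7145,12.8408) → (130.0147,14.8172) → (123.6418,25.9786) → (128.3947,37.9202) → (140.6943,41.6497) → (151.2789,34.3588) → (152.1780,21.5376) (closed)

[2] `<line>` line segment, #000000→engrave S309 F3129: (207.3289,16.0718) → (140.4366,22.4952)

[3] `<circle>` circle, #000000→engrave S309 F3129: (270.1324,87.7132) → (267.7064,96.7672) → (261.0784,103.3952) → (252.0244,105.8212) → (242.9704,103.3952) → (236.3424,96.7672) → (233.9164,87.7132) → (236.3424,78.6592) → (242.9704,72.0312) → (252.0244,69.6052) → (261.0784,72.0312) → (267.7064,78.6592) → (270.1324,87.7132) (closed)

[4] `<polyline>` open polyline, #000000→engrave S309 F3129: (268.2264,85.5308) → (109.3923,76.6898) → (54.8859,22.6767) → (281.8671,27.8000) → (76.6221,23.2828)

[5] `<path>` closed polygon, #000000→engrave S309 F3129: (46.5549,74.8859) → (197.3993,13.5969) → (247.8352,77.7448) → (46.5549,74.8859) (closed)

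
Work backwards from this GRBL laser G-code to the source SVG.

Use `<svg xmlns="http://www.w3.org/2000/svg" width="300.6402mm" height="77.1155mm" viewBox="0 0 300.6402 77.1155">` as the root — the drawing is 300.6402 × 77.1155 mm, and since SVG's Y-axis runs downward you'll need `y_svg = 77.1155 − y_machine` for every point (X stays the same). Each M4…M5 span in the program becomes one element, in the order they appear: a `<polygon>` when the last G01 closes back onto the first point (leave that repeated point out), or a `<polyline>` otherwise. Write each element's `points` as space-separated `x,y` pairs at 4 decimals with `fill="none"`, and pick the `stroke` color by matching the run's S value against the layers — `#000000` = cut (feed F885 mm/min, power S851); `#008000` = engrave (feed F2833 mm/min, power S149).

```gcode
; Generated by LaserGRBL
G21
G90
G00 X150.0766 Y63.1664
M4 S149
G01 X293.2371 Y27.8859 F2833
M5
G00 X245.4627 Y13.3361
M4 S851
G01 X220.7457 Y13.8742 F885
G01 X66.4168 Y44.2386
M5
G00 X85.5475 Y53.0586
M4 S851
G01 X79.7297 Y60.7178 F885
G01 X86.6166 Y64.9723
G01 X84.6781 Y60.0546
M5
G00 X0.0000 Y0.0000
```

<svg xmlns="http://www.w3.org/2000/svg" width="300.6402mm" height="77.1155mm" viewBox="0 0 300.6402 77.1155">
  <polyline points="150.0766,13.9491 293.2371,49.2296" fill="none" stroke="#008000"/>
  <polyline points="245.4627,63.7794 220.7457,63.2413 66.4168,32.8769" fill="none" stroke="#000000"/>
  <polyline points="85.5475,24.0569 79.7297,16.3977 86.6166,12.1432 84.6781,17.0609" fill="none" stroke="#000000"/>
</svg>

Machine Y-up, SVG Y-down with viewBox height 77.1155, so y_svg = 77.1155 − y_machine; X carries over.

Run 1: power S149 maps to stroke `#008000` (engrave). The run is open, so emit a `<polyline>` with points (Y-flipped): 150.0766,13.9491 293.2371,49.2296.

Run 2: the run's S851 means `#000000` (cut). The run is open, so emit a `<polyline>` with points (Y-flipped): 245.4627,63.7794 220.7457,63.2413 66.4168,32.8769.

Run 3: S851 ⇒ cut layer `#000000`. The run is open, so emit a `<polyline>` with points (Y-flipped): 85.5475,24.0569 79.7297,16.3977 86.6166,12.1432 84.6781,17.0609.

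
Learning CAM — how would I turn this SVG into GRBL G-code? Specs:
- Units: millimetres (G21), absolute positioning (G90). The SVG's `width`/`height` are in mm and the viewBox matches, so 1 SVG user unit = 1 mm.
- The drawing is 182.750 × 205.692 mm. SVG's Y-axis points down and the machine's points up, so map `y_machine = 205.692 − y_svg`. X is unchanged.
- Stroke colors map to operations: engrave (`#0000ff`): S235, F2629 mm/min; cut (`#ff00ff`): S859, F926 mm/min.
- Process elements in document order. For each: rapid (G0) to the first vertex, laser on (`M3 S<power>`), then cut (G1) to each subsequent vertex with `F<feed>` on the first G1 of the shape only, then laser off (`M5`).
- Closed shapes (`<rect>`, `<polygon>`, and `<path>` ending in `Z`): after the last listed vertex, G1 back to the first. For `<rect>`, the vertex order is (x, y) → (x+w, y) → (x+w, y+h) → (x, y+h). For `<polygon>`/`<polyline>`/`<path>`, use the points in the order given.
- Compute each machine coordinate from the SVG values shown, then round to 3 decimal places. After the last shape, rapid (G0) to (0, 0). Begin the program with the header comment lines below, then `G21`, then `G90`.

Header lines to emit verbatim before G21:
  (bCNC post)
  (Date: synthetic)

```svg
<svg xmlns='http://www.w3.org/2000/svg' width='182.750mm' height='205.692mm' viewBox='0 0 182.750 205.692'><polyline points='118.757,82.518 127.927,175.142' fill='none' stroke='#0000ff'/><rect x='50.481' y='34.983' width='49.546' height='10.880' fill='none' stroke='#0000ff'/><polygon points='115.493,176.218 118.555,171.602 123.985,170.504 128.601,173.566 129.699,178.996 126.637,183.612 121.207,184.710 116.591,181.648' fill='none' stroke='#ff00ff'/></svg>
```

(bCNC post)
(Date: synthetic)
G21
G90
G0 X118.757 Y123.174
M3 S235
G1 X127.927 Y30.550 F2629
M5
G0 X50.481 Y170.709
M3 S235
G1 X100.027 Y170.709 F2629
G1 X100.027 Y159.829
G1 X50.481 Y159.829
G1 X50.481 Y170.709
M5
G0 X115.493 Y29.474
M3 S859
G1 X118.555 Y34.090 F926
G1 X123.985 Y35.188
G1 X128.601 Y32.126
G1 X129.699 Y26.696
G1 X126.637 Y22.080
G1 X121.207 Y20.982
G1 X116.591 Y24.044
G1 X115.493 Y29.474
M5
G0 X0.000 Y0.000

viewBox `0 0 182.750 205.692` with mm width/height → 1 unit = 1 mm. Flip: y_m = 205.692 − y_svg.

**Shape 1** — `<polyline>` line segment, stroke `#0000ff` → engrave (S235, F2629). Machine vertices: (118.757,123.174) → (127.927,30.550). Open path.

**Shape 2** — `<rect>` rectangle, stroke `#0000ff` → engrave (S235, F2629). Machine vertices: (50.481,170.709) → (100.027,170.709) → (100.027,159.829) → (50.481,159.829) → (50.481,170.709). Closed: final G1 returns to the first vertex.

**Shape 3** — `<polygon>` regular polygon, stroke `#ff00ff` → cut (S859, F926). Machine vertices: (115.493,29.474) → (118.555,34.090) → (123.985,35.188) → (128.601,32.126) → (129.699,26.696) → (126.637,22.080) → (121.207,20.982) → (116.591,24.044) → (115.493,29.474). Closed: final G1 returns to the first vertex.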